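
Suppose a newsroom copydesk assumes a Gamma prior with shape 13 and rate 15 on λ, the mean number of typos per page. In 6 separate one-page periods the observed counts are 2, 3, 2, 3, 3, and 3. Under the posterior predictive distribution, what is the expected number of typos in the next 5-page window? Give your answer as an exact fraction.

145/21

Total count: 2 + 3 + 2 + 3 + 3 + 3 = 16.
Total exposure: 6 pages.
The Gamma prior is conjugate for the Poisson rate, so λ | data ~ Gamma(13+16, 15+6) = Gamma(29, 21).
Predictive mean over a 5-page window = T·E[λ|data] = 5·29/21 = 145/21.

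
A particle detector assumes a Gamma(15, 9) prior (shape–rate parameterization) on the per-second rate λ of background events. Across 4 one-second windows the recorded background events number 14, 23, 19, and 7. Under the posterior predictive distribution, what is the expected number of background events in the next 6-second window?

36

Total count: 14 + 23 + 19 + 7 = 63.
Total exposure: 4 seconds.
By Gamma–Poisson conjugacy, the posterior is Gamma(α + Σx, β + Σt) = Gamma(15 + 63, 9 + 4) = Gamma(78, 13).
Predictive mean over a 6-second window = T·E[λ|data] = 6·78/13 = 36.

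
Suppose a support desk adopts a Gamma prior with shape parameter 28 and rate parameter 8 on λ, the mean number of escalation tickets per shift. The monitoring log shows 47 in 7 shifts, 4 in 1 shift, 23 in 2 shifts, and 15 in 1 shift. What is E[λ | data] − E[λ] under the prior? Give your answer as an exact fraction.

101/38

Total count: 47 + 4 + 23 + 15 = 89.
Total exposure: 7 + 1 + 2 + 1 = 11 shifts.
By Gamma–Poisson conjugacy, the posterior is Gamma(α + Σx, β + Σt) = Gamma(28 + 89, 8 + 11) = Gamma(117, 19).
Posterior mean = 117/19 = 117/19; prior mean = 28/8 = 7/2. Difference = 117/19 − 7/2 = 101/38.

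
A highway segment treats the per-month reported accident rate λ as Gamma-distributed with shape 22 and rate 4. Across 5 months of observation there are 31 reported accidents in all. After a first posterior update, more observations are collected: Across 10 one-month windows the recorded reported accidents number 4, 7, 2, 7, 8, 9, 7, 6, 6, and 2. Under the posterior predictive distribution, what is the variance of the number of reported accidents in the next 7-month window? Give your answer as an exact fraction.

20202/361

Total count 31 over total exposure 5 months.
After the first batch: Gamma(22 + 31, 4 + 5) = Gamma(53, 9).
Total count: 4 + 7 + 2 + 7 + 8 + 9 + 7 + 6 + 6 + 2 = 58.
Total exposure: 10 months.
After the second batch: Gamma(53 + 58, 9 + 10) = Gamma(111, 19).
The posterior predictive for a window of length T is Negative Binomial with variance T·α'·(β'+T)/β'² = 7·111·26/361 = 20202/361.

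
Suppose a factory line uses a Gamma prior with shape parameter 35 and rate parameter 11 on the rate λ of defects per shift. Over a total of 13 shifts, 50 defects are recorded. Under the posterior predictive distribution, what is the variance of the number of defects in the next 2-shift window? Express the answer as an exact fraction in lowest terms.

1105/144

Total count 50 over total exposure 13 shifts.
Conjugate update: add total count to the shape and total exposure to the rate, giving Gamma(85, 24).
The posterior predictive for a window of length T is Negative Binomial with variance T·α'·(β'+T)/β'² = 2·85·26/576 = 1105/144.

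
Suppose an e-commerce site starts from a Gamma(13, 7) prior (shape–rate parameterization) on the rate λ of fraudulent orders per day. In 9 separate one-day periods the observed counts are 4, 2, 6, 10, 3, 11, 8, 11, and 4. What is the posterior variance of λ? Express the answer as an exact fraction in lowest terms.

9/32

Total count: 4 + 2 + 6 + 10 + 3 + 11 + 8 + 11 + 4 = 59.
Total exposure: 9 days.
Posterior: α' = 13 + 59 = 72, β' = 7 + 9 = 16.
Posterior variance = α'/β'² = 72/256 = 9/32.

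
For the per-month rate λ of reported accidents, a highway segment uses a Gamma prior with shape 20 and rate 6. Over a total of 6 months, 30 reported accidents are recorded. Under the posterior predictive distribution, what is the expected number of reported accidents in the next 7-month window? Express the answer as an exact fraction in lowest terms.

Total count 30 over total exposure 6 months.
Gamma(α, β) with Poisson data over total exposure Σt gives posterior Gamma(α+Σx, β+Σt) = Gamma(50, 12).
Predictive mean over a 7-month window = T·E[λ|data] = 7·50/12 = 175/6.

175/6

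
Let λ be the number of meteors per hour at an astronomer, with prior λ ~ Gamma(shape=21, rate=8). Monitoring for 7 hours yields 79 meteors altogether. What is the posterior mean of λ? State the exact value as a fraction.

Total count 79 over total exposure 7 hours.
By Gamma–Poisson conjugacy, the posterior is Gamma(α + Σx, β + Σt) = Gamma(21 + 79, 8 + 7) = Gamma(100, 15).
Posterior mean = α'/β' = 100/15 = 20/3.

20/3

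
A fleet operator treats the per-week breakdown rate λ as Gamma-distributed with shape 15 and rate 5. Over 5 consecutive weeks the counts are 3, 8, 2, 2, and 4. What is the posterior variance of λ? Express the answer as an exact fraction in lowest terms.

17/50

Total count: 3 + 8 + 2 + 2 + 4 = 19.
Total exposure: 5 weeks.
By Gamma–Poisson conjugacy, the posterior is Gamma(α + Σx, β + Σt) = Gamma(15 + 19, 5 + 5) = Gamma(34, 10).
Posterior variance = α'/β'² = 34/100 = 17/50.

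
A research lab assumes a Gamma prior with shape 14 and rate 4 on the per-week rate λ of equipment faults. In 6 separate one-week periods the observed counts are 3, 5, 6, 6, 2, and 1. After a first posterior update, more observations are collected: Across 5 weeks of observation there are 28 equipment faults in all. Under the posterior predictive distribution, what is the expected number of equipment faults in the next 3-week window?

Total count: 3 + 5 + 6 + 6 + 2 + 1 = 23.
Total exposure: 6 weeks.
After the first batch: Gamma(14 + 23, 4 + 6) = Gamma(37, 10).
Total count 28 over total exposure 5 weeks.
After the second batch: Gamma(37 + 28, 10 + 5) = Gamma(65, 15).
Predictive mean over a 3-week window = T·E[λ|data] = 3·65/15 = 13.

13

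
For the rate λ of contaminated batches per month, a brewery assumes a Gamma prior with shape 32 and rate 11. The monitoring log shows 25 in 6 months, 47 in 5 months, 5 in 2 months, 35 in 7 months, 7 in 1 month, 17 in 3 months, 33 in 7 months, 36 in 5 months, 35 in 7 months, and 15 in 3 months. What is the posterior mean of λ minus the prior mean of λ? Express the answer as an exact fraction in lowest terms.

Total count: 25 + 47 + 5 + 35 + 7 + 17 + 33 + 36 + 35 + 15 = 255.
Total exposure: 6 + 5 + 2 + 7 + 1 + 3 + 7 + 5 + 7 + 3 = 46 months.
By Gamma–Poisson conjugacy, the posterior is Gamma(α + Σx, β + Σt) = Gamma(32 + 255, 11 + 46) = Gamma(287, 57).
Posterior mean = 287/57 = 287/57; prior mean = 32/11 = 32/11. Difference = 287/57 − 32/11 = 1333/627.

1333/627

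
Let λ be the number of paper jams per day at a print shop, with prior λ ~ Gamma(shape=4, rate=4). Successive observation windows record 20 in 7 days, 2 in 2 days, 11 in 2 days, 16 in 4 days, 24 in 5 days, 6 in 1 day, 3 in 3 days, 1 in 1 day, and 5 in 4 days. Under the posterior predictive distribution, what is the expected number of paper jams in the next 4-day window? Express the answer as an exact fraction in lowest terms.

Total count: 20 + 2 + 11 + 16 + 24 + 6 + 3 + 1 + 5 = 88.
Total exposure: 7 + 2 + 2 + 4 + 5 + 1 + 3 + 1 + 4 = 29 days.
Posterior: α' = 4 + 88 = 92, β' = 4 + 29 = 33.
Predictive mean over a 4-day window = T·E[λ|data] = 4·92/33 = 368/33.

368/33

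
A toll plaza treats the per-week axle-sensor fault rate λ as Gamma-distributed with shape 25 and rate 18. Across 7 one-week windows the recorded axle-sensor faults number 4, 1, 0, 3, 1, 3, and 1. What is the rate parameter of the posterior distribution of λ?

25

Total count: 4 + 1 + 0 + 3 + 1 + 3 + 1 = 13.
Total exposure: 7 weeks.
Posterior: α' = 25 + 13 = 38, β' = 18 + 7 = 25.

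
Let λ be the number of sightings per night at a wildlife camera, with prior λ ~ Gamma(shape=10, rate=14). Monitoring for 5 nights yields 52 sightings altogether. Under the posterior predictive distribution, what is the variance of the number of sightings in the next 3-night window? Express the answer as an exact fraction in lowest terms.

4092/361

Total count 52 over total exposure 5 nights.
Conjugate update: add total count to the shape and total exposure to the rate, giving Gamma(62, 19).
The posterior predictive for a window of length T is Negative Binomial with variance T·α'·(β'+T)/β'² = 3·62·22/361 = 4092/361.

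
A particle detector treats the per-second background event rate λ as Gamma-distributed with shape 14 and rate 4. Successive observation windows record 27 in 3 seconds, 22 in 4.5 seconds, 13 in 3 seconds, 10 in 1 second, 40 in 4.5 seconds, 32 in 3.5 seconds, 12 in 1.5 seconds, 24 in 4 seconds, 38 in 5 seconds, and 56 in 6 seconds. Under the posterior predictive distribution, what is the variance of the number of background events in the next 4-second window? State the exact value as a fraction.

Total count: 27 + 22 + 13 + 10 + 40 + 32 + 12 + 24 + 38 + 56 = 274.
Total exposure: 3 + 4.5 + 3 + 1 + 4.5 + 3.5 + 1.5 + 4 + 5 + 6 = 36 seconds.
The Gamma prior is conjugate for the Poisson rate, so λ | data ~ Gamma(14+274, 4+36) = Gamma(288, 40).
The posterior predictive for a window of length T is Negative Binomial with variance T·α'·(β'+T)/β'² = 4·288·44/1600 = 792/25.

792/25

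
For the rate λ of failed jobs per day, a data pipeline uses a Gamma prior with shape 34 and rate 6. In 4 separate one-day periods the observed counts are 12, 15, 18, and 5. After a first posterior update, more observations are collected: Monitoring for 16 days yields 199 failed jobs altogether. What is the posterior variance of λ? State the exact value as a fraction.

Total count: 12 + 15 + 18 + 5 = 50.
Total exposure: 4 days.
After the first batch: Gamma(34 + 50, 6 + 4) = Gamma(84, 10).
Total count 199 over total exposure 16 days.
After the second batch: Gamma(84 + 199, 10 + 16) = Gamma(283, 26).
Posterior variance = α'/β'² = 283/676.

283/676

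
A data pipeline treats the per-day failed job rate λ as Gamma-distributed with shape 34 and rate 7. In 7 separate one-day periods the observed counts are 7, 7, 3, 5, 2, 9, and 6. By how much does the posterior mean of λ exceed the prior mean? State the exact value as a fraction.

5/14

Total count: 7 + 7 + 3 + 5 + 2 + 9 + 6 = 39.
Total exposure: 7 days.
Gamma(α, β) with Poisson data over total exposure Σt gives posterior Gamma(α+Σx, β+Σt) = Gamma(73, 14).
Posterior mean = 73/14 = 73/14; prior mean = 34/7 = 34/7. Difference = 73/14 − 34/7 = 5/14.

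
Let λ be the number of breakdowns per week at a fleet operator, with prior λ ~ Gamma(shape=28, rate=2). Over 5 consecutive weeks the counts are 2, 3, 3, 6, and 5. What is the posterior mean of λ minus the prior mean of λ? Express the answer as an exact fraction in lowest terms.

Total count: 2 + 3 + 3 + 6 + 5 = 19.
Total exposure: 5 weeks.
Posterior: α' = 28 + 19 = 47, β' = 2 + 5 = 7.
Posterior mean = 47/7 = 47/7; prior mean = 28/2 = 14. Difference = 47/7 − 14 = -51/7.

-51/7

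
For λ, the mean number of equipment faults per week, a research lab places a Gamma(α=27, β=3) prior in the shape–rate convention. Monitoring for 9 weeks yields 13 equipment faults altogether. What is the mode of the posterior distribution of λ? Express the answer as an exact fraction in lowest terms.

13/4

Total count 13 over total exposure 9 weeks.
By Gamma–Poisson conjugacy, the posterior is Gamma(α + Σx, β + Σt) = Gamma(27 + 13, 3 + 9) = Gamma(40, 12).
Posterior mode = (α'−1)/β' = 39/12 = 13/4.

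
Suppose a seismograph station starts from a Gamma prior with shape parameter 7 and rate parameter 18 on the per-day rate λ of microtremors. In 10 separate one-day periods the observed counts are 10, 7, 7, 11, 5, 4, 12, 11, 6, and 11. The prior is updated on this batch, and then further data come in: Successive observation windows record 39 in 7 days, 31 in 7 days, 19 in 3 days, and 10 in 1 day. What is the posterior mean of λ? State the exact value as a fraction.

Total count: 10 + 7 + 7 + 11 + 5 + 4 + 12 + 11 + 6 + 11 = 84.
Total exposure: 10 days.
After the first batch: Gamma(7 + 84, 18 + 10) = Gamma(91, 28).
Total count: 39 + 31 + 19 + 10 = 99.
Total exposure: 7 + 7 + 3 + 1 = 18 days.
After the second batch: Gamma(91 + 99, 28 + 18) = Gamma(190, 46).
Posterior mean = α'/β' = 190/46 = 95/23.

95/23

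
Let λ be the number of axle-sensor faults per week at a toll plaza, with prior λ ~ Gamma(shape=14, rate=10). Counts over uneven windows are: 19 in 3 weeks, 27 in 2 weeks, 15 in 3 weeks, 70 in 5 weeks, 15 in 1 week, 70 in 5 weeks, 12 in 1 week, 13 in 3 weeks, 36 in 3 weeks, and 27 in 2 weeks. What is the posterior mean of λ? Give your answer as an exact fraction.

159/19

Total count: 19 + 27 + 15 + 70 + 15 + 70 + 12 + 13 + 36 + 27 = 304.
Total exposure: 3 + 2 + 3 + 5 + 1 + 5 + 1 + 3 + 3 + 2 = 28 weeks.
Posterior: α' = 14 + 304 = 318, β' = 10 + 28 = 38.
Posterior mean = α'/β' = 318/38 = 159/19.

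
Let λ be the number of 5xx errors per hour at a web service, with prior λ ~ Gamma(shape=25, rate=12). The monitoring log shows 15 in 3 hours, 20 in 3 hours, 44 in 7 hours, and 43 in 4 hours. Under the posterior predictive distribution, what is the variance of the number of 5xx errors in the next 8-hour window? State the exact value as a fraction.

43512/841

Total count: 15 + 20 + 44 + 43 = 122.
Total exposure: 3 + 3 + 7 + 4 = 17 hours.
Gamma(α, β) with Poisson data over total exposure Σt gives posterior Gamma(α+Σx, β+Σt) = Gamma(147, 29).
The posterior predictive for a window of length T is Negative Binomial with variance T·α'·(β'+T)/β'² = 8·147·37/841 = 43512/841.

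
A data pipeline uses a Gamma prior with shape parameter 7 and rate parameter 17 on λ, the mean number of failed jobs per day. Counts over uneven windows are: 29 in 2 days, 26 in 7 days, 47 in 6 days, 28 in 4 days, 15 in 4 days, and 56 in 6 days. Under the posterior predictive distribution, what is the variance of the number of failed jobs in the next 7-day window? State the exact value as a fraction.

19292/529

Total count: 29 + 26 + 47 + 28 + 15 + 56 = 201.
Total exposure: 2 + 7 + 6 + 4 + 4 + 6 = 29 days.
Conjugate update: add total count to the shape and total exposure to the rate, giving Gamma(208, 46).
The posterior predictive for a window of length T is Negative Binomial with variance T·α'·(β'+T)/β'² = 7·208·53/2116 = 19292/529.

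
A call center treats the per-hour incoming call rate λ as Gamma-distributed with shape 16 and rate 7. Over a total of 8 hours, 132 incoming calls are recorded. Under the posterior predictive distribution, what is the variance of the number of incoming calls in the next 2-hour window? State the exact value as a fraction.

5032/225

Total count 132 over total exposure 8 hours.
Gamma(α, β) with Poisson data over total exposure Σt gives posterior Gamma(α+Σx, β+Σt) = Gamma(148, 15).
The posterior predictive for a window of length T is Negative Binomial with variance T·α'·(β'+T)/β'² = 2·148·17/225 = 5032/225.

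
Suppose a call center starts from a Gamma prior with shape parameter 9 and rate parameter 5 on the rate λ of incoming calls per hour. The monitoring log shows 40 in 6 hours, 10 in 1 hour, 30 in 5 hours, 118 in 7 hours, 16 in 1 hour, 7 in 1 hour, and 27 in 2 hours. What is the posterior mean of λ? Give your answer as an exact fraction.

257/28

Total count: 40 + 10 + 30 + 118 + 16 + 7 + 27 = 248.
Total exposure: 6 + 1 + 5 + 7 + 1 + 1 + 2 = 23 hours.
Gamma(α, β) with Poisson data over total exposure Σt gives posterior Gamma(α+Σx, β+Σt) = Gamma(257, 28).
Posterior mean = α'/β' = 257/28.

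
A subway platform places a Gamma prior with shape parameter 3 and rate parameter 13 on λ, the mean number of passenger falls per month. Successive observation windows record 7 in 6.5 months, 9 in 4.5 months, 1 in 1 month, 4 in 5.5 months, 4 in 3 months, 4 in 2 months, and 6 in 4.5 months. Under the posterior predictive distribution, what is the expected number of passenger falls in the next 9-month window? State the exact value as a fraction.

Total count: 7 + 9 + 1 + 4 + 4 + 4 + 6 = 35.
Total exposure: 6.5 + 4.5 + 1 + 5.5 + 3 + 2 + 4.5 = 27 months.
Gamma(α, β) with Poisson data over total exposure Σt gives posterior Gamma(α+Σx, β+Σt) = Gamma(38, 40).
Predictive mean over a 9-month window = T·E[λ|data] = 9·38/40 = 171/20.

171/20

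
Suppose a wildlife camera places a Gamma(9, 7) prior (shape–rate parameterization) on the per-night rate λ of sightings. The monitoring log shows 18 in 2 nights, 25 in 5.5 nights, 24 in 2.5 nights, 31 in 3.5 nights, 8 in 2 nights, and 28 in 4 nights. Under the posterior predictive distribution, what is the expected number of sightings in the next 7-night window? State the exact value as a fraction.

Total count: 18 + 25 + 24 + 31 + 8 + 28 = 134.
Total exposure: 2 + 5.5 + 2.5 + 3.5 + 2 + 4 = 19.5 nights.
Conjugate update: add total count to the shape and total exposure to the rate, giving Gamma(143, 53/2).
Predictive mean over a 7-night window = T·E[λ|data] = 7·143/(53/2) = 2002/53.

2002/53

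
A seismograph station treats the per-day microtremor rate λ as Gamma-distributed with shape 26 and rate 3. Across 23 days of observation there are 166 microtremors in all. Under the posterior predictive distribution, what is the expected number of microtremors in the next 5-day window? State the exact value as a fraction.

Total count 166 over total exposure 23 days.
Posterior: α' = 26 + 166 = 192, β' = 3 + 23 = 26.
Predictive mean over a 5-day window = T·E[λ|data] = 5·192/26 = 480/13.

480/13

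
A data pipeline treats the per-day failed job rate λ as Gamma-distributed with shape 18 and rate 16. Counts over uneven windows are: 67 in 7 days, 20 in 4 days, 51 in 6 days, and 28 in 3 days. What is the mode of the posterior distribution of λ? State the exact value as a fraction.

61/12

Total count: 67 + 20 + 51 + 28 = 166.
Total exposure: 7 + 4 + 6 + 3 = 20 days.
Posterior: α' = 18 + 166 = 184, β' = 16 + 20 = 36.
Posterior mode = (α'−1)/β' = 183/36 = 61/12.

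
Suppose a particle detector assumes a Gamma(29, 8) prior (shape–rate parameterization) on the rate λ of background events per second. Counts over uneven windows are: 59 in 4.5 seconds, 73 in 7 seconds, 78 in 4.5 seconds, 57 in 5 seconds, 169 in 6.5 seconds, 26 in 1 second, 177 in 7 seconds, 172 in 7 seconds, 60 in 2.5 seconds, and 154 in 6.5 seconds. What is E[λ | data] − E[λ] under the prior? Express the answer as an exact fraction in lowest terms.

789/56

Total count: 59 + 73 + 78 + 57 + 169 + 26 + 177 + 172 + 60 + 154 = 1025.
Total exposure: 4.5 + 7 + 4.5 + 5 + 6.5 + 1 + 7 + 7 + 2.5 + 6.5 = 51.5 seconds.
Posterior: α' = 29 + 1025 = 1054, β' = 8 + 51.5 = 119/2.
Posterior mean = 1054/(119/2) = 124/7; prior mean = 29/8 = 29/8. Difference = 124/7 − 29/8 = 789/56.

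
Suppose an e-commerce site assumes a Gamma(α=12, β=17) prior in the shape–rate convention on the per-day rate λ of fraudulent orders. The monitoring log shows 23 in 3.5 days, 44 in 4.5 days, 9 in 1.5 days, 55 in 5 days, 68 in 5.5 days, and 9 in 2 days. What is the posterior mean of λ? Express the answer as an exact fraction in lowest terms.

Total count: 23 + 44 + 9 + 55 + 68 + 9 = 208.
Total exposure: 3.5 + 4.5 + 1.5 + 5 + 5.5 + 2 = 22 days.
Posterior: α' = 12 + 208 = 220, β' = 17 + 22 = 39.
Posterior mean = α'/β' = 220/39.

220/39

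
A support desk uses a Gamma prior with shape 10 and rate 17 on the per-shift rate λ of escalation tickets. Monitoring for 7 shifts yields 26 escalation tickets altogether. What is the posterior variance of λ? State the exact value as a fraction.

1/16

Total count 26 over total exposure 7 shifts.
The Gamma prior is conjugate for the Poisson rate, so λ | data ~ Gamma(10+26, 17+7) = Gamma(36, 24).
Posterior variance = α'/β'² = 36/576 = 1/16.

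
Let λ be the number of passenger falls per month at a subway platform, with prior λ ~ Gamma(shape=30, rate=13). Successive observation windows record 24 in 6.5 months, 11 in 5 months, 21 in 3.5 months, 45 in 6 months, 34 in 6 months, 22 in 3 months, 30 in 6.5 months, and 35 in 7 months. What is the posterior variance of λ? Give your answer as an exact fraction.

1008/12769

Total count: 24 + 11 + 21 + 45 + 34 + 22 + 30 + 35 = 222.
Total exposure: 6.5 + 5 + 3.5 + 6 + 6 + 3 + 6.5 + 7 = 43.5 months.
Conjugate update: add total count to the shape and total exposure to the rate, giving Gamma(252, 113/2).
Posterior variance = α'/β'² = 252/(12769/4) = 1008/12769.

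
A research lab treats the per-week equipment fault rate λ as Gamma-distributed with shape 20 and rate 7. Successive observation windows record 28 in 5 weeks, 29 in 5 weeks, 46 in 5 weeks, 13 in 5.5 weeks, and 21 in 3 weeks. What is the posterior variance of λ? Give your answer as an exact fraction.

Total count: 28 + 29 + 46 + 13 + 21 = 137.
Total exposure: 5 + 5 + 5 + 5.5 + 3 = 23.5 weeks.
By Gamma–Poisson conjugacy, the posterior is Gamma(α + Σx, β + Σt) = Gamma(20 + 137, 7 + 23.5) = Gamma(157, 61/2).
Posterior variance = α'/β'² = 157/(3721/4) = 628/3721.

628/3721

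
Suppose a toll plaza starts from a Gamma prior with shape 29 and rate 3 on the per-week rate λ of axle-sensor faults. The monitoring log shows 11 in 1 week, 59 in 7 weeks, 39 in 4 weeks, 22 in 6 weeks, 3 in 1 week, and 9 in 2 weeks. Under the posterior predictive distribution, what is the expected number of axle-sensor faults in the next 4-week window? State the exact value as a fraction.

Total count: 11 + 59 + 39 + 22 + 3 + 9 = 143.
Total exposure: 1 + 7 + 4 + 6 + 1 + 2 = 21 weeks.
Gamma(α, β) with Poisson data over total exposure Σt gives posterior Gamma(α+Σx, β+Σt) = Gamma(172, 24).
Predictive mean over a 4-week window = T·E[λ|data] = 4·172/24 = 86/3.

86/3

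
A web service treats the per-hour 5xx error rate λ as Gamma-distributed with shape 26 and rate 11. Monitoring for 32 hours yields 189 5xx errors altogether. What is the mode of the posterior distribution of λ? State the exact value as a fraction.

Total count 189 over total exposure 32 hours.
Conjugate update: add total count to the shape and total exposure to the rate, giving Gamma(215, 43).
Posterior mode = (α'−1)/β' = 214/43.

214/43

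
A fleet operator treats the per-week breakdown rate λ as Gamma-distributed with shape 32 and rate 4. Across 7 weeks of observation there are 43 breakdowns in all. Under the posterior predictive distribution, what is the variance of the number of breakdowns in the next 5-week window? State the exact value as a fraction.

Total count 43 over total exposure 7 weeks.
Posterior: α' = 32 + 43 = 75, β' = 4 + 7 = 11.
The posterior predictive for a window of length T is Negative Binomial with variance T·α'·(β'+T)/β'² = 5·75·16/121 = 6000/121.

6000/121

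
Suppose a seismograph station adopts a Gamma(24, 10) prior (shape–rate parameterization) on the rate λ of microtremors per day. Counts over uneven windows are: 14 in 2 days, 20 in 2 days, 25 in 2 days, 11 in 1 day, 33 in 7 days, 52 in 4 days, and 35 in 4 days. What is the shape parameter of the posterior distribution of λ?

Total count: 14 + 20 + 25 + 11 + 33 + 52 + 35 = 190.
Total exposure: 2 + 2 + 2 + 1 + 7 + 4 + 4 = 22 days.
Conjugate update: add total count to the shape and total exposure to the rate, giving Gamma(214, 32).

214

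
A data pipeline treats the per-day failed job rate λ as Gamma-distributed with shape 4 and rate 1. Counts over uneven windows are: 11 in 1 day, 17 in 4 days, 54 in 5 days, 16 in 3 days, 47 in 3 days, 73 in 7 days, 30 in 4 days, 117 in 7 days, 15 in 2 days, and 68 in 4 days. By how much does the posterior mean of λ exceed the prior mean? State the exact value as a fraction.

Total count: 11 + 17 + 54 + 16 + 47 + 73 + 30 + 117 + 15 + 68 = 448.
Total exposure: 1 + 4 + 5 + 3 + 3 + 7 + 4 + 7 + 2 + 4 = 40 days.
By Gamma–Poisson conjugacy, the posterior is Gamma(α + Σx, β + Σt) = Gamma(4 + 448, 1 + 40) = Gamma(452, 41).
Posterior mean = 452/41 = 452/41; prior mean = 4/1 = 4. Difference = 452/41 − 4 = 288/41.

288/41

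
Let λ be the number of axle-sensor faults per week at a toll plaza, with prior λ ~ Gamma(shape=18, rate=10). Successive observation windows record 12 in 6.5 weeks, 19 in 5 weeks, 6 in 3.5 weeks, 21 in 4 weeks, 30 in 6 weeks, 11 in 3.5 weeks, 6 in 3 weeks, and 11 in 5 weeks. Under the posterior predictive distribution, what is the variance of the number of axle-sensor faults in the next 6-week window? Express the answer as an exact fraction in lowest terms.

18760/961

Total count: 12 + 19 + 6 + 21 + 30 + 11 + 6 + 11 = 116.
Total exposure: 6.5 + 5 + 3.5 + 4 + 6 + 3.5 + 3 + 5 = 36.5 weeks.
By Gamma–Poisson conjugacy, the posterior is Gamma(α + Σx, β + Σt) = Gamma(18 + 116, 10 + 36.5) = Gamma(134, 93/2).
The posterior predictive for a window of length T is Negative Binomial with variance T·α'·(β'+T)/β'² = 6·134·(105/2)/(8649/4) = 18760/961.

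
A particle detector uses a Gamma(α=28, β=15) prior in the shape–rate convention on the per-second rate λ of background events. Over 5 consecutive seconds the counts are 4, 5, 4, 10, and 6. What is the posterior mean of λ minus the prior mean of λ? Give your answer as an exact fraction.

59/60

Total count: 4 + 5 + 4 + 10 + 6 = 29.
Total exposure: 5 seconds.
Conjugate update: add total count to the shape and total exposure to the rate, giving Gamma(57, 20).
Posterior mean = 57/20 = 57/20; prior mean = 28/15 = 28/15. Difference = 57/20 − 28/15 = 59/60.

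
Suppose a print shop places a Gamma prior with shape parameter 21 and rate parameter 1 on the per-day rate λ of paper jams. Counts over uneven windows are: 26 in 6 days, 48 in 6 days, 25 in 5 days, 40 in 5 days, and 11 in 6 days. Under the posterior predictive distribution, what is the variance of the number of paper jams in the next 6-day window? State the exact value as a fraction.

35910/841

Total count: 26 + 48 + 25 + 40 + 11 = 150.
Total exposure: 6 + 6 + 5 + 5 + 6 = 28 days.
Posterior: α' = 21 + 150 = 171, β' = 1 + 28 = 29.
The posterior predictive for a window of length T is Negative Binomial with variance T·α'·(β'+T)/β'² = 6·171·35/841 = 35910/841.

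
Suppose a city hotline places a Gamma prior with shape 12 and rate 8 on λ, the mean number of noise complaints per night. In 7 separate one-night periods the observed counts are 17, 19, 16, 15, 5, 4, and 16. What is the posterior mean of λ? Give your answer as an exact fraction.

104/15

Total count: 17 + 19 + 16 + 15 + 5 + 4 + 16 = 92.
Total exposure: 7 nights.
Conjugate update: add total count to the shape and total exposure to the rate, giving Gamma(104, 15).
Posterior mean = α'/β' = 104/15.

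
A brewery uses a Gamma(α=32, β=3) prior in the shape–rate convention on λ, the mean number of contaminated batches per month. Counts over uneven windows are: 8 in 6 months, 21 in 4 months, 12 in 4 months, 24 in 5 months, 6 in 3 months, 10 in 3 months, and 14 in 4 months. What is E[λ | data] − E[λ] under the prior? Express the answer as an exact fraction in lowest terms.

-643/96

Total count: 8 + 21 + 12 + 24 + 6 + 10 + 14 = 95.
Total exposure: 6 + 4 + 4 + 5 + 3 + 3 + 4 = 29 months.
Gamma(α, β) with Poisson data over total exposure Σt gives posterior Gamma(α+Σx, β+Σt) = Gamma(127, 32).
Posterior mean = 127/32 = 127/32; prior mean = 32/3 = 32/3. Difference = 127/32 − 32/3 = -643/96.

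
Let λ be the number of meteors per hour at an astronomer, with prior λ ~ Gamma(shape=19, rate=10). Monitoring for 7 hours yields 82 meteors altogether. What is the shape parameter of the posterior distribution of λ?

Total count 82 over total exposure 7 hours.
Gamma(α, β) with Poisson data over total exposure Σt gives posterior Gamma(α+Σx, β+Σt) = Gamma(101, 17).

101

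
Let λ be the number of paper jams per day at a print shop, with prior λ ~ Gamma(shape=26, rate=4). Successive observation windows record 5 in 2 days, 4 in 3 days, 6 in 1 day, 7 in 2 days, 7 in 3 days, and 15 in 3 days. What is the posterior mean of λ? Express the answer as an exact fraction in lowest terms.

35/9

Total count: 5 + 4 + 6 + 7 + 7 + 15 = 44.
Total exposure: 2 + 3 + 1 + 2 + 3 + 3 = 14 days.
The Gamma prior is conjugate for the Poisson rate, so λ | data ~ Gamma(26+44, 4+14) = Gamma(70, 18).
Posterior mean = α'/β' = 70/18 = 35/9.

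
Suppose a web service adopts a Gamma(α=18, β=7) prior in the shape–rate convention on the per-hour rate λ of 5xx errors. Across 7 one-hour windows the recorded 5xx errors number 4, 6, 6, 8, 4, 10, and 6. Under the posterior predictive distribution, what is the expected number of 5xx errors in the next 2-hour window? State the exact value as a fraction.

Total count: 4 + 6 + 6 + 8 + 4 + 10 + 6 = 44.
Total exposure: 7 hours.
By Gamma–Poisson conjugacy, the posterior is Gamma(α + Σx, β + Σt) = Gamma(18 + 44, 7 + 7) = Gamma(62, 14).
Predictive mean over a 2-hour window = T·E[λ|data] = 2·62/14 = 62/7.

62/7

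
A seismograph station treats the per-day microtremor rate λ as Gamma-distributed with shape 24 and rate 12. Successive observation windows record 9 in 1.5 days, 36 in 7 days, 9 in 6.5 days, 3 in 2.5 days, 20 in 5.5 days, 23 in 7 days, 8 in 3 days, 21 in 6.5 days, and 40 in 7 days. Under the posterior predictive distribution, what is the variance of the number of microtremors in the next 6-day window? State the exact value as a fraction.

Total count: 9 + 36 + 9 + 3 + 20 + 23 + 8 + 21 + 40 = 169.
Total exposure: 1.5 + 7 + 6.5 + 2.5 + 5.5 + 7 + 3 + 6.5 + 7 = 46.5 days.
Gamma(α, β) with Poisson data over total exposure Σt gives posterior Gamma(α+Σx, β+Σt) = Gamma(193, 117/2).
The posterior predictive for a window of length T is Negative Binomial with variance T·α'·(β'+T)/β'² = 6·193·(129/2)/(13689/4) = 33196/1521.

33196/1521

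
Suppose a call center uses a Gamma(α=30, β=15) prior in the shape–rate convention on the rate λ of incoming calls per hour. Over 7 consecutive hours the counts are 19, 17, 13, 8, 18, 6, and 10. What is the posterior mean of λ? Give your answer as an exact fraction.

11/2

Total count: 19 + 17 + 13 + 8 + 18 + 6 + 10 = 91.
Total exposure: 7 hours.
By Gamma–Poisson conjugacy, the posterior is Gamma(α + Σx, β + Σt) = Gamma(30 + 91, 15 + 7) = Gamma(121, 22).
Posterior mean = α'/β' = 121/22 = 11/2.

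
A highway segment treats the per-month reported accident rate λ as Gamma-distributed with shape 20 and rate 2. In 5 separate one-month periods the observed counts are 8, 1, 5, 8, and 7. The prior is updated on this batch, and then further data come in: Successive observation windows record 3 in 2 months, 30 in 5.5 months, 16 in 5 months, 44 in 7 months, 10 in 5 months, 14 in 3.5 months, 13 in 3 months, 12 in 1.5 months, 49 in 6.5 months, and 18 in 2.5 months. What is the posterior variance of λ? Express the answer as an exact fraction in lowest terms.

Total count: 8 + 1 + 5 + 8 + 7 = 29.
Total exposure: 5 months.
After the first batch: Gamma(20 + 29, 2 + 5) = Gamma(49, 7).
Total count: 3 + 30 + 16 + 44 + 10 + 14 + 13 + 12 + 49 + 18 = 209.
Total exposure: 2 + 5.5 + 5 + 7 + 5 + 3.5 + 3 + 1.5 + 6.5 + 2.5 = 41.5 months.
After the second batch: Gamma(49 + 209, 7 + 41.5) = Gamma(258, 97/2).
Posterior variance = α'/β'² = 258/(9409/4) = 1032/9409.

1032/9409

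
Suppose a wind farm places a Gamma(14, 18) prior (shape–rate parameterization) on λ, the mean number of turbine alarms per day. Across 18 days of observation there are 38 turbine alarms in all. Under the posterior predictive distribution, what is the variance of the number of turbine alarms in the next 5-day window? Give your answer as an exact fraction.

Total count 38 over total exposure 18 days.
By Gamma–Poisson conjugacy, the posterior is Gamma(α + Σx, β + Σt) = Gamma(14 + 38, 18 + 18) = Gamma(52, 36).
The posterior predictive for a window of length T is Negative Binomial with variance T·α'·(β'+T)/β'² = 5·52·41/1296 = 2665/324.

2665/324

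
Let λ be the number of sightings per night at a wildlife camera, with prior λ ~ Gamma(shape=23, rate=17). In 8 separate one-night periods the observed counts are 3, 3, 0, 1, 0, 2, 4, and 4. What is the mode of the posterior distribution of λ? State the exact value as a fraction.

Total count: 3 + 3 + 0 + 1 + 0 + 2 + 4 + 4 = 17.
Total exposure: 8 nights.
Gamma(α, β) with Poisson data over total exposure Σt gives posterior Gamma(α+Σx, β+Σt) = Gamma(40, 25).
Posterior mode = (α'−1)/β' = 39/25.

39/25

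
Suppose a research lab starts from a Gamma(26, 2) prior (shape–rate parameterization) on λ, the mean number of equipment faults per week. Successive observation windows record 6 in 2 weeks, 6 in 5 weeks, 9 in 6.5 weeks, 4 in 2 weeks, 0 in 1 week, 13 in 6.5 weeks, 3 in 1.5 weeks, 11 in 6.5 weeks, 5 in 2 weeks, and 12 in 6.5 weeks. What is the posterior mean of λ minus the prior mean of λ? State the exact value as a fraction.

-889/83

Total count: 6 + 6 + 9 + 4 + 0 + 13 + 3 + 11 + 5 + 12 = 69.
Total exposure: 2 + 5 + 6.5 + 2 + 1 + 6.5 + 1.5 + 6.5 + 2 + 6.5 = 39.5 weeks.
By Gamma–Poisson conjugacy, the posterior is Gamma(α + Σx, β + Σt) = Gamma(26 + 69, 2 + 39.5) = Gamma(95, 83/2).
Posterior mean = 95/(83/2) = 190/83; prior mean = 26/2 = 13. Difference = 190/83 − 13 = -889/83.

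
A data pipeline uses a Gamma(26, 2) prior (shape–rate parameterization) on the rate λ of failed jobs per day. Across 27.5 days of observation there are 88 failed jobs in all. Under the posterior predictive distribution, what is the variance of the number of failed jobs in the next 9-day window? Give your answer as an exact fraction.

158004/3481

Total count 88 over total exposure 27.5 days.
By Gamma–Poisson conjugacy, the posterior is Gamma(α + Σx, β + Σt) = Gamma(26 + 88, 2 + 27.5) = Gamma(114, 59/2).
The posterior predictive for a window of length T is Negative Binomial with variance T·α'·(β'+T)/β'² = 9·114·(77/2)/(3481/4) = 158004/3481.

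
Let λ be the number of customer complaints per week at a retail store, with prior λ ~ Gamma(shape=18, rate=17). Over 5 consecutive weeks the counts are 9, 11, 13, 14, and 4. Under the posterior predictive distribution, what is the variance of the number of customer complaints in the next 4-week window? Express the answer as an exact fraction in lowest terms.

Total count: 9 + 11 + 13 + 14 + 4 = 51.
Total exposure: 5 weeks.
By Gamma–Poisson conjugacy, the posterior is Gamma(α + Σx, β + Σt) = Gamma(18 + 51, 17 + 5) = Gamma(69, 22).
The posterior predictive for a window of length T is Negative Binomial with variance T·α'·(β'+T)/β'² = 4·69·26/484 = 1794/121.

1794/121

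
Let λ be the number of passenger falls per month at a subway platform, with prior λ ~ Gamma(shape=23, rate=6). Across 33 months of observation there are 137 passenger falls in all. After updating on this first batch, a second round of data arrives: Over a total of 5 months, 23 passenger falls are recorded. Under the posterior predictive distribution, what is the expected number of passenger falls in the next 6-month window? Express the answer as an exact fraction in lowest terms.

549/22

Total count 137 over total exposure 33 months.
After the first batch: Gamma(23 + 137, 6 + 33) = Gamma(160, 39).
Total count 23 over total exposure 5 months.
After the second batch: Gamma(160 + 23, 39 + 5) = Gamma(183, 44).
Predictive mean over a 6-month window = T·E[λ|data] = 6·183/44 = 549/22.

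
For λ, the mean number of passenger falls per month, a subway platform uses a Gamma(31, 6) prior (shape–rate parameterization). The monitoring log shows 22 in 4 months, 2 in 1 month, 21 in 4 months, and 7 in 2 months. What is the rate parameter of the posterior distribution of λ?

17

Total count: 22 + 2 + 21 + 7 = 52.
Total exposure: 4 + 1 + 4 + 2 = 11 months.
By Gamma–Poisson conjugacy, the posterior is Gamma(α + Σx, β + Σt) = Gamma(31 + 52, 6 + 11) = Gamma(83, 17).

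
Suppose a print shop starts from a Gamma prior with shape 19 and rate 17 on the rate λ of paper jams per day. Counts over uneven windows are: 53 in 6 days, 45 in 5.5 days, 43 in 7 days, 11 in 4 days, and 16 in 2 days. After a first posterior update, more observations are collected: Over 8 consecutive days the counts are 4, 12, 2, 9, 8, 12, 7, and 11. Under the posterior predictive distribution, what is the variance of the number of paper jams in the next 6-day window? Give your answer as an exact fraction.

4144/121

Total count: 53 + 45 + 43 + 11 + 16 = 168.
Total exposure: 6 + 5.5 + 7 + 4 + 2 = 24.5 days.
After the first batch: Gamma(19 + 168, 17 + 24.5) = Gamma(187, 83/2).
Total count: 4 + 12 + 2 + 9 + 8 + 12 + 7 + 11 = 65.
Total exposure: 8 days.
After the second batch: Gamma(187 + 65, 83/2 + 8) = Gamma(252, 99/2).
The posterior predictive for a window of length T is Negative Binomial with variance T·α'·(β'+T)/β'² = 6·252·(111/2)/(9801/4) = 4144/121.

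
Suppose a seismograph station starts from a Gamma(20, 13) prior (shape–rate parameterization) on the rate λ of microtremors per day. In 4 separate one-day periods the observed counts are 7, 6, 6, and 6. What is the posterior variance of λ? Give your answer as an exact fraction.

Total count: 7 + 6 + 6 + 6 = 25.
Total exposure: 4 days.
The Gamma prior is conjugate for the Poisson rate, so λ | data ~ Gamma(20+25, 13+4) = Gamma(45, 17).
Posterior variance = α'/β'² = 45/289.

45/289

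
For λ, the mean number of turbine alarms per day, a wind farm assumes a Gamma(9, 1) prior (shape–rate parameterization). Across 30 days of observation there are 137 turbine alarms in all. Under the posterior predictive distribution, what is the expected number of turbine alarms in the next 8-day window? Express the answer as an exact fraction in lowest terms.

1168/31

Total count 137 over total exposure 30 days.
The Gamma prior is conjugate for the Poisson rate, so λ | data ~ Gamma(9+137, 1+30) = Gamma(146, 31).
Predictive mean over an 8-day window = T·E[λ|data] = 8·146/31 = 1168/31.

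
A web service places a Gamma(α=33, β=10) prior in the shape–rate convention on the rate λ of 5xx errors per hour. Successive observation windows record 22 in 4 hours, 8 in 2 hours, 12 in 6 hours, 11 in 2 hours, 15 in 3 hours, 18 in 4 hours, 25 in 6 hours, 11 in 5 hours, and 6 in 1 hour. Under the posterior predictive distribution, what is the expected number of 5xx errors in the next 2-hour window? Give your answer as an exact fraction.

Total count: 22 + 8 + 12 + 11 + 15 + 18 + 25 + 11 + 6 = 128.
Total exposure: 4 + 2 + 6 + 2 + 3 + 4 + 6 + 5 + 1 = 33 hours.
Posterior: α' = 33 + 128 = 161, β' = 10 + 33 = 43.
Predictive mean over a 2-hour window = T·E[λ|data] = 2·161/43 = 322/43.

322/43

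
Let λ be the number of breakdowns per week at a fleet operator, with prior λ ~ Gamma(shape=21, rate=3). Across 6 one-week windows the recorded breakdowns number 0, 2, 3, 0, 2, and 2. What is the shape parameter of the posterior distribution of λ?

Total count: 0 + 2 + 3 + 0 + 2 + 2 = 9.
Total exposure: 6 weeks.
Gamma(α, β) with Poisson data over total exposure Σt gives posterior Gamma(α+Σx, β+Σt) = Gamma(30, 9).

30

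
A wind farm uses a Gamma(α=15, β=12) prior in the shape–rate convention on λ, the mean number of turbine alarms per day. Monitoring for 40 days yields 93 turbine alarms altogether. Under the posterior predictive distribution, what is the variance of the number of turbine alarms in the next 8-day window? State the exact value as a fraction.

3240/169

Total count 93 over total exposure 40 days.
Conjugate update: add total count to the shape and total exposure to the rate, giving Gamma(108, 52).
The posterior predictive for a window of length T is Negative Binomial with variance T·α'·(β'+T)/β'² = 8·108·60/2704 = 3240/169.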